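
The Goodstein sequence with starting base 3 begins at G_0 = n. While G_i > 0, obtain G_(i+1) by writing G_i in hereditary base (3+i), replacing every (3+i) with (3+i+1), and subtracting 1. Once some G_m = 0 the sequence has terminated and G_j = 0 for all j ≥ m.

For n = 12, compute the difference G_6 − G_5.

6

12 —HB3→ 3^2 + 3 —bump→ 4^2 + 4 = 20 —(−1)→ 19
19 —HB4→ 4^2 + 3 —bump→ 5^2 + 3 = 28 —(−1)→ 27
27 —HB5→ 5^2 + 2 —bump→ 6^2 + 2 = 38 —(−1)→ 37
37 —HB6→ 6^2 + 1 —bump→ 7^2 + 1 = 50 —(−1)→ 49
49 —HB7→ 7^2 —bump→ 8^2 = 64 —(−1)→ 63
63 —HB8→ 7·8 + 7 —bump→ 7·9 + 7 = 70 —(−1)→ 69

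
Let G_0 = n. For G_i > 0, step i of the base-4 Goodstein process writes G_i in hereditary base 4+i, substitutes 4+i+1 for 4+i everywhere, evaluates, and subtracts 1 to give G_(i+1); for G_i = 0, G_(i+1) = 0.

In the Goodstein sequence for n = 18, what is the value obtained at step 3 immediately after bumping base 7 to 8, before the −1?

[0] 18 ≡ 4^2 + 2 (base 4). Lift 5: 27. −1: 26.
[1] 26 ≡ 5^2 + 1 (base 5). Lift 6: 37. −1: 36.
[2] 36 ≡ 6^2 (base 6). Lift 7: 49. −1: 48.
[3] 48 ≡ 6·7 + 6 (base 7). Lift 8: 54. −1: 53.

54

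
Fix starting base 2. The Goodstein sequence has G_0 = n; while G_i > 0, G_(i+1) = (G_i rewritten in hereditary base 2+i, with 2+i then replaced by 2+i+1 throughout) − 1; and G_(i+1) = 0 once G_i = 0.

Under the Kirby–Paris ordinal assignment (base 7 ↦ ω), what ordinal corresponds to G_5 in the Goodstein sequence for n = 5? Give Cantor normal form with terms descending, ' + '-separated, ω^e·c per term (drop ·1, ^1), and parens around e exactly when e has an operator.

ω^3·3 + ω^2·3 + ω·3

step 0: 5 = 2^2 + 1; sub 3 for 2: 3^3 + 1; = 28; G_1 = 28−1 = 27
step 1: 27 = 3^3; sub 4 for 3: 4^4; = 256; G_2 = 256−1 = 255
step 2: 255 = 3·4^3 + 3·4^2 + 3·4 + 3; sub 5 for 4: 3·5^3 + 3·5^2 + 3·5 + 3; = 468; G_3 = 468−1 = 467
step 3: 467 = 3·5^3 + 3·5^2 + 3·5 + 2; sub 6 for 5: 3·6^3 + 3·6^2 + 3·6 + 2; = 776; G_4 = 776−1 = 775
step 4: 775 = 3·6^3 + 3·6^2 + 3·6 + 1; sub 7 for 6: 3·7^3 + 3·7^2 + 3·7 + 1; = 1198; G_5 = 1198−1 = 1197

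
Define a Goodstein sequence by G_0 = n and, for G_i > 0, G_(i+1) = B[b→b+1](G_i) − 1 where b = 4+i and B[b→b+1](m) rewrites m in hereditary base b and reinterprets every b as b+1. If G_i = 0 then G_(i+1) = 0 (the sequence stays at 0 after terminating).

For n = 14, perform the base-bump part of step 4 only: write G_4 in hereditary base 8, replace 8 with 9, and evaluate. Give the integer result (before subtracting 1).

G_0=14  [base 4] 3·4 + 2  →[4↦5]→  3·5 + 2 = 17  −1 ⇒ G_1=16
G_1=16  [base 5] 3·5 + 1  →[5↦6]→  3·6 + 1 = 19  −1 ⇒ G_2=18
G_2=18  [base 6] 3·6  →[6↦7]→  3·7 = 21  −1 ⇒ G_3=20
G_3=20  [base 7] 2·7 + 6  →[7↦8]→  2·8 + 6 = 22  −1 ⇒ G_4=21

23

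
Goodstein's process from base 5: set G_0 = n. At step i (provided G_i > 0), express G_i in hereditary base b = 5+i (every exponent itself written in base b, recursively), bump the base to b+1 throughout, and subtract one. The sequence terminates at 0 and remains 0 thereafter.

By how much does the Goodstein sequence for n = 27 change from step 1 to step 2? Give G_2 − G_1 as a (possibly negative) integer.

12

base 5: 27 = 5^2 + 2; at 6: 6^2 + 2 = 38; next = 37
base 6: 37 = 6^2 + 1; at 7: 7^2 + 1 = 50; next = 49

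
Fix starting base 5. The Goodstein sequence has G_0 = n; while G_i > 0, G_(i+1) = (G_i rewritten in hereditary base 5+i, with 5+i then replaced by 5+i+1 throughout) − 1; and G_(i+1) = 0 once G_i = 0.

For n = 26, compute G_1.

36

step 0: 26 = 5^2 + 1; sub 6 for 5: 6^2 + 1; = 37; G_1 = 37−1 = 36
step 1: 36 = 6^2; sub 7 for 6: 7^2; = 49; G_2 = 49−1 = 48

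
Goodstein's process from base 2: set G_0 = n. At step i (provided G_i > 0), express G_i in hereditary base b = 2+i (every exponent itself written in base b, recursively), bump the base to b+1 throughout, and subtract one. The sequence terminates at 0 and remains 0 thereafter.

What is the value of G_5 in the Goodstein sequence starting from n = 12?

5764910

step 0: 12 = 2^(2 + 1) + 2^2; sub 3 for 2: 3^(3 + 1) + 3^3; = 108; G_1 = 108−1 = 107
step 1: 107 = 3^(3 + 1) + 2·3^2 + 2·3 + 2; sub 4 for 3: 4^(4 + 1) + 2·4^2 + 2·4 + 2; = 1066; G_2 = 1066−1 = 1065
step 2: 1065 = 4^(4 + 1) + 2·4^2 + 2·4 + 1; sub 5 for 4: 5^(5 + 1) + 2·5^2 + 2·5 + 1; = 15686; G_3 = 15686−1 = 15685
step 3: 15685 = 5^(5 + 1) + 2·5^2 + 2·5; sub 6 for 5: 6^(6 + 1) + 2·6^2 + 2·6; = 280020; G_4 = 280020−1 = 280019
step 4: 280019 = 6^(6 + 1) + 2·6^2 + 6 + 5; sub 7 for 6: 7^(7 + 1) + 2·7^2 + 7 + 5; = 5764911; G_5 = 5764911−1 = 5764910
step 5: 5764910 = 7^(7 + 1) + 2·7^2 + 7 + 4; sub 8 for 7: 8^(8 + 1) + 2·8^2 + 8 + 4; = 134217868; G_6 = 134217868−1 = 134217867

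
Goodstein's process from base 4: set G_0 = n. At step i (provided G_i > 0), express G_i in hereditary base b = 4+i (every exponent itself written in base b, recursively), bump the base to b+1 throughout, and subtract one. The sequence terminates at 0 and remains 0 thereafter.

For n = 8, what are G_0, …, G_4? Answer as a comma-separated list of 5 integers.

(0) 8|_4 = 2·4 ↦ 2·5|_5 = 10 ⇒ 9
(1) 9|_5 = 5 + 4 ↦ 6 + 4|_6 = 10 ⇒ 9
(2) 9|_6 = 6 + 3 ↦ 7 + 3|_7 = 10 ⇒ 9
(3) 9|_7 = 7 + 2 ↦ 8 + 2|_8 = 10 ⇒ 9

8, 9, 9, 9, 9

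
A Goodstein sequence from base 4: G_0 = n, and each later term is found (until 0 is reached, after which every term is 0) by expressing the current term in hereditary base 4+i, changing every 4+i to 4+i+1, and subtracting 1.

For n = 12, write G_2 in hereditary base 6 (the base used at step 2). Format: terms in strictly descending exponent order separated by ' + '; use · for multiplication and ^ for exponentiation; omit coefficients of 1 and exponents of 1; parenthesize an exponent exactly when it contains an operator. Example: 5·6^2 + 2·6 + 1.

step 0: 12 = 3·4; sub 5 for 4: 3·5; = 15; G_1 = 15−1 = 14
step 1: 14 = 2·5 + 4; sub 6 for 5: 2·6 + 4; = 16; G_2 = 16−1 = 15
step 2: 15 = 2·6 + 3; sub 7 for 6: 2·7 + 3; = 17; G_3 = 17−1 = 16

2·6 + 3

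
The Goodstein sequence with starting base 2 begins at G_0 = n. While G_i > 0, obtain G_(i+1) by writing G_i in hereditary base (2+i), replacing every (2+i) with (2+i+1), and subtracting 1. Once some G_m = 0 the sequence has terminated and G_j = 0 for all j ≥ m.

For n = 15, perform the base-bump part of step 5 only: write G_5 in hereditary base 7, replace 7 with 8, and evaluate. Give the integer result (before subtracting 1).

150994944

G_0=15  [base 2] 2^(2 + 1) + 2^2 + 2 + 1  →[2↦3]→  3^(3 + 1) + 3^3 + 3 + 1 = 112  −1 ⇒ G_1=111
G_1=111  [base 3] 3^(3 + 1) + 3^3 + 3  →[3↦4]→  4^(4 + 1) + 4^4 + 4 = 1284  −1 ⇒ G_2=1283
G_2=1283  [base 4] 4^(4 + 1) + 4^4 + 3  →[4↦5]→  5^(5 + 1) + 5^5 + 3 = 18753  −1 ⇒ G_3=18752
G_3=18752  [base 5] 5^(5 + 1) + 5^5 + 2  →[5↦6]→  6^(6 + 1) + 6^6 + 2 = 326594  −1 ⇒ G_4=326593
G_4=326593  [base 6] 6^(6 + 1) + 6^6 + 1  →[6↦7]→  7^(7 + 1) + 7^7 + 1 = 6588345  −1 ⇒ G_5=6588344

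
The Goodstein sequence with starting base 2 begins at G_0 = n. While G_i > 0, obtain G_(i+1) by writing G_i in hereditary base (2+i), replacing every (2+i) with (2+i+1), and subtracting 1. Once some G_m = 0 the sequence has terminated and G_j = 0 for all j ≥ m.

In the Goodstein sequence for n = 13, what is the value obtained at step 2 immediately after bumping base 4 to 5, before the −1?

[0] 13 ≡ 2^(2 + 1) + 2^2 + 1 (base 2). Lift 3: 109. −1: 108.
[1] 108 ≡ 3^(3 + 1) + 3^3 (base 3). Lift 4: 1280. −1: 1279.
[2] 1279 ≡ 4^(4 + 1) + 3·4^3 + 3·4^2 + 3·4 + 3 (base 4). Lift 5: 16093. −1: 16092.

16093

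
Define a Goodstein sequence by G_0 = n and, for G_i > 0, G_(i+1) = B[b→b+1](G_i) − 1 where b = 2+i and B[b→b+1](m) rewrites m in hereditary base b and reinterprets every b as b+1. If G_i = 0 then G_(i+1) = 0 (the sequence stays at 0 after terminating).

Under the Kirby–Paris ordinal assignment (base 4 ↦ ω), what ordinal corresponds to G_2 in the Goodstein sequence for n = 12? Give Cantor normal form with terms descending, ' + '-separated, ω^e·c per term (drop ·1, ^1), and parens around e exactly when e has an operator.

(0) 12|_2 = 2^(2 + 1) + 2^2 ↦ 3^(3 + 1) + 3^3|_3 = 108 ⇒ 107
(1) 107|_3 = 3^(3 + 1) + 2·3^2 + 2·3 + 2 ↦ 4^(4 + 1) + 2·4^2 + 2·4 + 2|_4 = 1066 ⇒ 1065

ω^(ω + 1) + ω^2·2 + ω·2 + 1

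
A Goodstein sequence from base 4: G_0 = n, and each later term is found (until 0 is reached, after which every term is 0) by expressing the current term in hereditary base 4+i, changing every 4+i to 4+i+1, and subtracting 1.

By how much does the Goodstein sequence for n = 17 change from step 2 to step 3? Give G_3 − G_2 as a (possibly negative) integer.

17 —HB4→ 4^2 + 1 —bump→ 5^2 + 1 = 26 —(−1)→ 25
25 —HB5→ 5^2 —bump→ 6^2 = 36 —(−1)→ 35
35 —HB6→ 5·6 + 5 —bump→ 5·7 + 5 = 40 —(−1)→ 39

4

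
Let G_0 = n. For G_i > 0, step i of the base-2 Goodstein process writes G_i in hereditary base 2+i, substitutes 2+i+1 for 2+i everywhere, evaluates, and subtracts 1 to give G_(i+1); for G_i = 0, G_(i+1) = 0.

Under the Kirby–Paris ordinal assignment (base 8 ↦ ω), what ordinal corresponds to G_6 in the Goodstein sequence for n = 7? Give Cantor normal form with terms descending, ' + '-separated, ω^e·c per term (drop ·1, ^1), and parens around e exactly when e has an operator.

G_0 = 7. HB_2(7) = 2^2 + 2 + 1. Bump = 31. G_1 = 30.
G_1 = 30. HB_3(30) = 3^3 + 3. Bump = 260. G_2 = 259.
G_2 = 259. HB_4(259) = 4^4 + 3. Bump = 3128. G_3 = 3127.
G_3 = 3127. HB_5(3127) = 5^5 + 2. Bump = 46658. G_4 = 46657.
G_4 = 46657. HB_6(46657) = 6^6 + 1. Bump = 823544. G_5 = 823543.
G_5 = 823543. HB_7(823543) = 7^7. Bump = 16777216. G_6 = 16777215.
G_6 = 16777215. HB_8(16777215) = 7·8^7 + 7·8^6 + 7·8^5 + 7·8^4 + 7·8^3 + 7·8^2 + 7·8 + 7. Bump = 37665880. G_7 = 37665879.

ω^7·7 + ω^6·7 + ω^5·7 + ω^4·7 + ω^3·7 + ω^2·7 + ω·7 + 7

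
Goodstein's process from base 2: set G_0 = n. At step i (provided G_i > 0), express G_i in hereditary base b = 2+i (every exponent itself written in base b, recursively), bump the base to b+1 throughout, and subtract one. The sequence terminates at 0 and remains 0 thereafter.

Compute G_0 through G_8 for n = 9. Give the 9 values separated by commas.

9, 81, 1023, 9842, 140743, 2471826, 50333399, 1162263921, 30000003325

G_0 = 9. HB_2(9) = 2^(2 + 1) + 1. Bump = 82. G_1 = 81.
G_1 = 81. HB_3(81) = 3^(3 + 1). Bump = 1024. G_2 = 1023.
G_2 = 1023. HB_4(1023) = 3·4^4 + 3·4^3 + 3·4^2 + 3·4 + 3. Bump = 9843. G_3 = 9842.
G_3 = 9842. HB_5(9842) = 3·5^5 + 3·5^3 + 3·5^2 + 3·5 + 2. Bump = 140744. G_4 = 140743.
G_4 = 140743. HB_6(140743) = 3·6^6 + 3·6^3 + 3·6^2 + 3·6 + 1. Bump = 2471827. G_5 = 2471826.
G_5 = 2471826. HB_7(2471826) = 3·7^7 + 3·7^3 + 3·7^2 + 3·7. Bump = 50333400. G_6 = 50333399.
G_6 = 50333399. HB_8(50333399) = 3·8^8 + 3·8^3 + 3·8^2 + 2·8 + 7. Bump = 1162263922. G_7 = 1162263921.
G_7 = 1162263921. HB_9(1162263921) = 3·9^9 + 3·9^3 + 3·9^2 + 2·9 + 6. Bump = 30000003326. G_8 = 30000003325.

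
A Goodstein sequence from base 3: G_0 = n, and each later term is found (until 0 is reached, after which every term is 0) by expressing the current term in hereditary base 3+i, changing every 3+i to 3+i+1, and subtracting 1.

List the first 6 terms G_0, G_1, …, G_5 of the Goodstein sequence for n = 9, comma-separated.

step 0: 9 = 3^2; sub 4 for 3: 4^2; = 16; G_1 = 16−1 = 15
step 1: 15 = 3·4 + 3; sub 5 for 4: 3·5 + 3; = 18; G_2 = 18−1 = 17
step 2: 17 = 3·5 + 2; sub 6 for 5: 3·6 + 2; = 20; G_3 = 20−1 = 19
step 3: 19 = 3·6 + 1; sub 7 for 6: 3·7 + 1; = 22; G_4 = 22−1 = 21
step 4: 21 = 3·7; sub 8 for 7: 3·8; = 24; G_5 = 24−1 = 23

9, 15, 17, 19, 21, 23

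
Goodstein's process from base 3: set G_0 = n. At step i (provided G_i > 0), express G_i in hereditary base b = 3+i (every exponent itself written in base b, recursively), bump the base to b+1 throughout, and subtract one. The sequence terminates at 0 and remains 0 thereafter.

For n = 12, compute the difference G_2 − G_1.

8

12 —HB3→ 3^2 + 3 —bump→ 4^2 + 4 = 20 —(−1)→ 19
19 —HB4→ 4^2 + 3 —bump→ 5^2 + 3 = 28 —(−1)→ 27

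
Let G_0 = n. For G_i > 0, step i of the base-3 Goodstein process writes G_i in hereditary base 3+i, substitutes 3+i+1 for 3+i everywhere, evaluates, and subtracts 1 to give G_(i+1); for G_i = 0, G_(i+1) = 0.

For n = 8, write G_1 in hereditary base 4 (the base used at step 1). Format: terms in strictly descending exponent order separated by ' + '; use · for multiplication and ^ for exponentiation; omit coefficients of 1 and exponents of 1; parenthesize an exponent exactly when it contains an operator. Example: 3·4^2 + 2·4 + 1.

2·4 + 1

base 3: 8 = 2·3 + 2; at 4: 2·4 + 2 = 10; next = 9
base 4: 9 = 2·4 + 1; at 5: 2·5 + 1 = 11; next = 10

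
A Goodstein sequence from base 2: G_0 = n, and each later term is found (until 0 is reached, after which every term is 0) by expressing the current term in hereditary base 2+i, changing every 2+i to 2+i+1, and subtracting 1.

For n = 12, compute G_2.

(0) 12|_2 = 2^(2 + 1) + 2^2 ↦ 3^(3 + 1) + 3^3|_3 = 108 ⇒ 107
(1) 107|_3 = 3^(3 + 1) + 2·3^2 + 2·3 + 2 ↦ 4^(4 + 1) + 2·4^2 + 2·4 + 2|_4 = 1066 ⇒ 1065
(2) 1065|_4 = 4^(4 + 1) + 2·4^2 + 2·4 + 1 ↦ 5^(5 + 1) + 2·5^2 + 2·5 + 1|_5 = 15686 ⇒ 15685

1065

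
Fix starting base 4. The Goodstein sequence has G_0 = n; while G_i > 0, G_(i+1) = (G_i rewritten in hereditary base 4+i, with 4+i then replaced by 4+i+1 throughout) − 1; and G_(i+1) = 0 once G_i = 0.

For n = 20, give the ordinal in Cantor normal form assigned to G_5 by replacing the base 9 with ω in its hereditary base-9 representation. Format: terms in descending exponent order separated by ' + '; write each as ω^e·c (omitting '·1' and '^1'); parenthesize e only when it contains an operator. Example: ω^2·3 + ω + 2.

ω^2

20 —HB4→ 4^2 + 4 —bump→ 5^2 + 5 = 30 —(−1)→ 29
29 —HB5→ 5^2 + 4 —bump→ 6^2 + 4 = 40 —(−1)→ 39
39 —HB6→ 6^2 + 3 —bump→ 7^2 + 3 = 52 —(−1)→ 51
51 —HB7→ 7^2 + 2 —bump→ 8^2 + 2 = 66 —(−1)→ 65
65 —HB8→ 8^2 + 1 —bump→ 9^2 + 1 = 82 —(−1)→ 81
81 —HB9→ 9^2 —bump→ 10^2 = 100 —(−1)→ 99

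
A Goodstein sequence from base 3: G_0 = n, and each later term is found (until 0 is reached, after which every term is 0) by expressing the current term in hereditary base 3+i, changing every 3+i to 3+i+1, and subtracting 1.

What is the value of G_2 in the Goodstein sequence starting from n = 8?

8 —HB3→ 2·3 + 2 —bump→ 2·4 + 2 = 10 —(−1)→ 9
9 —HB4→ 2·4 + 1 —bump→ 2·5 + 1 = 11 —(−1)→ 10

10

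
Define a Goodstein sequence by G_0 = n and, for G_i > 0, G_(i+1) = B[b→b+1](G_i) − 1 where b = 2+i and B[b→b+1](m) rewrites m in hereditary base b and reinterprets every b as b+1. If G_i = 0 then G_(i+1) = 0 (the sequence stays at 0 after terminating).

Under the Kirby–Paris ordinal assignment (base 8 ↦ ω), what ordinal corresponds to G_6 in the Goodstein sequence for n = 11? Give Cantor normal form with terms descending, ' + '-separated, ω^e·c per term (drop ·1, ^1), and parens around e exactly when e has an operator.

ω^ω·7 + ω^7·7 + ω^6·7 + ω^5·7 + ω^4·7 + ω^3·7 + ω^2·7 + ω·7 + 7

G_0 = 11. HB_2(11) = 2^(2 + 1) + 2 + 1. Bump = 85. G_1 = 84.
G_1 = 84. HB_3(84) = 3^(3 + 1) + 3. Bump = 1028. G_2 = 1027.
G_2 = 1027. HB_4(1027) = 4^(4 + 1) + 3. Bump = 15628. G_3 = 15627.
G_3 = 15627. HB_5(15627) = 5^(5 + 1) + 2. Bump = 279938. G_4 = 279937.
G_4 = 279937. HB_6(279937) = 6^(6 + 1) + 1. Bump = 5764802. G_5 = 5764801.
G_5 = 5764801. HB_7(5764801) = 7^(7 + 1). Bump = 134217728. G_6 = 134217727.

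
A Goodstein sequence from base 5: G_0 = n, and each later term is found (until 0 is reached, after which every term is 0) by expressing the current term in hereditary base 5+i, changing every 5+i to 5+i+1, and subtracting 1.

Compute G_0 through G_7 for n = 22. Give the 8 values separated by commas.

22, 25, 28, 31, 33, 35, 37, 39

G_0 = 22. HB_5(22) = 4·5 + 2. Bump = 26. G_1 = 25.
G_1 = 25. HB_6(25) = 4·6 + 1. Bump = 29. G_2 = 28.
G_2 = 28. HB_7(28) = 4·7. Bump = 32. G_3 = 31.
G_3 = 31. HB_8(31) = 3·8 + 7. Bump = 34. G_4 = 33.
G_4 = 33. HB_9(33) = 3·9 + 6. Bump = 36. G_5 = 35.
G_5 = 35. HB_10(35) = 3·10 + 5. Bump = 38. G_6 = 37.
G_6 = 37. HB_11(37) = 3·11 + 4. Bump = 40. G_7 = 39.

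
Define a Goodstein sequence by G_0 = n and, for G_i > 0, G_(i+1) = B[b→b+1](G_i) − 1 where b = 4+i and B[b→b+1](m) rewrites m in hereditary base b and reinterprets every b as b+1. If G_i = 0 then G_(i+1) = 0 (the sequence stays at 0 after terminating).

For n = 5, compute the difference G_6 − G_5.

-1

base 4: 5 = 4 + 1; at 5: 5 + 1 = 6; next = 5
base 5: 5 = 5; at 6: 6 = 6; next = 5
base 6: 5 = 5; at 7: 5 = 5; next = 4
base 7: 4 = 4; at 8: 4 = 4; next = 3
base 8: 3 = 3; at 9: 3 = 3; next = 2
base 9: 2 = 2; at 10: 2 = 2; next = 1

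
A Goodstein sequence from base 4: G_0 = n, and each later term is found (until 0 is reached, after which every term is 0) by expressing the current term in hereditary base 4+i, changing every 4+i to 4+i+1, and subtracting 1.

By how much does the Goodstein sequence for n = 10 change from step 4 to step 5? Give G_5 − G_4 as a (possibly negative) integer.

0

step 0: 10 = 2·4 + 2; sub 5 for 4: 2·5 + 2; = 12; G_1 = 12−1 = 11
step 1: 11 = 2·5 + 1; sub 6 for 5: 2·6 + 1; = 13; G_2 = 13−1 = 12
step 2: 12 = 2·6; sub 7 for 6: 2·7; = 14; G_3 = 14−1 = 13
step 3: 13 = 7 + 6; sub 8 for 7: 8 + 6; = 14; G_4 = 14−1 = 13
step 4: 13 = 8 + 5; sub 9 for 8: 9 + 5; = 14; G_5 = 14−1 = 13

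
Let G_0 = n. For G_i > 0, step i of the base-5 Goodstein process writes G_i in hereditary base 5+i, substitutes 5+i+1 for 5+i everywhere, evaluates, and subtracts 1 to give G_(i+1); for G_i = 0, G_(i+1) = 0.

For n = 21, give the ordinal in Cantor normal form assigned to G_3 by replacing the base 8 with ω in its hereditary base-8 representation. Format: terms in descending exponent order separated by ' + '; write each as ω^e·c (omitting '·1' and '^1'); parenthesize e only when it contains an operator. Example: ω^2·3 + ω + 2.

ω·3 + 5

base 5: 21 = 4·5 + 1; at 6: 4·6 + 1 = 25; next = 24
base 6: 24 = 4·6; at 7: 4·7 = 28; next = 27
base 7: 27 = 3·7 + 6; at 8: 3·8 + 6 = 30; next = 29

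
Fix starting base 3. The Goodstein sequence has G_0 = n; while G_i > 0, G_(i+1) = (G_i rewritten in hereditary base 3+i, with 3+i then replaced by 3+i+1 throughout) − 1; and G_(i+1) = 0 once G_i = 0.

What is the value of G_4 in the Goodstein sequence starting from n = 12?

(0) 12|_3 = 3^2 + 3 ↦ 4^2 + 4|_4 = 20 ⇒ 19
(1) 19|_4 = 4^2 + 3 ↦ 5^2 + 3|_5 = 28 ⇒ 27
(2) 27|_5 = 5^2 + 2 ↦ 6^2 + 2|_6 = 38 ⇒ 37
(3) 37|_6 = 6^2 + 1 ↦ 7^2 + 1|_7 = 50 ⇒ 49
(4) 49|_7 = 7^2 ↦ 8^2|_8 = 64 ⇒ 63

49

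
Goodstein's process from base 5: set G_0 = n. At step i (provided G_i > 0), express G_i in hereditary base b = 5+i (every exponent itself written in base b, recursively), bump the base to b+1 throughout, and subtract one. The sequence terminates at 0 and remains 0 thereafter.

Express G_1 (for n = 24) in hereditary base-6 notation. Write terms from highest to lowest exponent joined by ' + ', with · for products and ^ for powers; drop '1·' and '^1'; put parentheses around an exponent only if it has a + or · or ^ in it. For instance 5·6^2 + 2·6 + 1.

4·6 + 3

step 0: 24 = 4·5 + 4; sub 6 for 5: 4·6 + 4; = 28; G_1 = 28−1 = 27
step 1: 27 = 4·6 + 3; sub 7 for 6: 4·7 + 3; = 31; G_2 = 31−1 = 30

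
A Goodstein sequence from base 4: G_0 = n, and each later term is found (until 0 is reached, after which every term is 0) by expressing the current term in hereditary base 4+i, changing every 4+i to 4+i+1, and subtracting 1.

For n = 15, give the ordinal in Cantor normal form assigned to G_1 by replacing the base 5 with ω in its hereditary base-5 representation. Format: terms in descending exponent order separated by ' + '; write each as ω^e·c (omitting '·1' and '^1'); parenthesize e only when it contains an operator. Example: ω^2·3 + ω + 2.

G_0=15  [base 4] 3·4 + 3  →[4↦5]→  3·5 + 3 = 18  −1 ⇒ G_1=17
G_1=17  [base 5] 3·5 + 2  →[5↦6]→  3·6 + 2 = 20  −1 ⇒ G_2=19

ω·3 + 2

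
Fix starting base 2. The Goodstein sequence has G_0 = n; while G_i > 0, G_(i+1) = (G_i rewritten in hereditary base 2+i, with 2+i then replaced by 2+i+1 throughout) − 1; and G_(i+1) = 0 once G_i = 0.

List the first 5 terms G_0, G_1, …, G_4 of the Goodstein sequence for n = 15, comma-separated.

15, 111, 1283, 18752, 326593

i=0: 15 = 2^(2 + 1) + 2^2 + 2 + 1 (b=2); 2→3: 3^(3 + 1) + 3^3 + 3 + 1 = 112; 112−1 = 111
i=1: 111 = 3^(3 + 1) + 3^3 + 3 (b=3); 3→4: 4^(4 + 1) + 4^4 + 4 = 1284; 1284−1 = 1283
i=2: 1283 = 4^(4 + 1) + 4^4 + 3 (b=4); 4→5: 5^(5 + 1) + 5^5 + 3 = 18753; 18753−1 = 18752
i=3: 18752 = 5^(5 + 1) + 5^5 + 2 (b=5); 5→6: 6^(6 + 1) + 6^6 + 2 = 326594; 326594−1 = 326593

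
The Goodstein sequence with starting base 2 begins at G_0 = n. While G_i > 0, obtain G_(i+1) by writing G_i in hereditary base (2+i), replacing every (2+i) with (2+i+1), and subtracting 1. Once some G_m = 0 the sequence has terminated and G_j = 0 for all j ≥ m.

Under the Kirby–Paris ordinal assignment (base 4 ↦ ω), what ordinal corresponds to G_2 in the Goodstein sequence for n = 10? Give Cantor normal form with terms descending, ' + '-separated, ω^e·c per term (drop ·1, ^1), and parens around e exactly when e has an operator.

ω^(ω + 1) + 1

[0] 10 ≡ 2^(2 + 1) + 2 (base 2). Lift 3: 84. −1: 83.
[1] 83 ≡ 3^(3 + 1) + 2 (base 3). Lift 4: 1026. −1: 1025.
[2] 1025 ≡ 4^(4 + 1) + 1 (base 4). Lift 5: 15626. −1: 15625.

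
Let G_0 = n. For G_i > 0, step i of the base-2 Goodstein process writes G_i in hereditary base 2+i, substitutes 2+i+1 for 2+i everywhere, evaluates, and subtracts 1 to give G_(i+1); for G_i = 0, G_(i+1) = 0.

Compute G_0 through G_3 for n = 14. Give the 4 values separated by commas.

14, 110, 1281, 18750

base 2: 14 = 2^(2 + 1) + 2^2 + 2; at 3: 3^(3 + 1) + 3^3 + 3 = 111; next = 110
base 3: 110 = 3^(3 + 1) + 3^3 + 2; at 4: 4^(4 + 1) + 4^4 + 2 = 1282; next = 1281
base 4: 1281 = 4^(4 + 1) + 4^4 + 1; at 5: 5^(5 + 1) + 5^5 + 1 = 18751; next = 18750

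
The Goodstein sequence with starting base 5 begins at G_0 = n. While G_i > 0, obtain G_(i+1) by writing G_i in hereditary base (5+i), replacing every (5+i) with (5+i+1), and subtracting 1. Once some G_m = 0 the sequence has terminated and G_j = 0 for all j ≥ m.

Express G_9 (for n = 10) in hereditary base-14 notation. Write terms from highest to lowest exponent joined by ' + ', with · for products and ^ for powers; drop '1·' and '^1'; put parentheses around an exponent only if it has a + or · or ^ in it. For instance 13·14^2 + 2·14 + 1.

i=0: 10 = 2·5 (b=5); 5→6: 2·6 = 12; 12−1 = 11
i=1: 11 = 6 + 5 (b=6); 6→7: 7 + 5 = 12; 12−1 = 11
i=2: 11 = 7 + 4 (b=7); 7→8: 8 + 4 = 12; 12−1 = 11
i=3: 11 = 8 + 3 (b=8); 8→9: 9 + 3 = 12; 12−1 = 11
i=4: 11 = 9 + 2 (b=9); 9→10: 10 + 2 = 12; 12−1 = 11
i=5: 11 = 10 + 1 (b=10); 10→11: 11 + 1 = 12; 12−1 = 11
i=6: 11 = 11 (b=11); 11→12: 12 = 12; 12−1 = 11
i=7: 11 = 11 (b=12); 12→13: 11 = 11; 11−1 = 10
i=8: 10 = 10 (b=13); 13→14: 10 = 10; 10−1 = 9

9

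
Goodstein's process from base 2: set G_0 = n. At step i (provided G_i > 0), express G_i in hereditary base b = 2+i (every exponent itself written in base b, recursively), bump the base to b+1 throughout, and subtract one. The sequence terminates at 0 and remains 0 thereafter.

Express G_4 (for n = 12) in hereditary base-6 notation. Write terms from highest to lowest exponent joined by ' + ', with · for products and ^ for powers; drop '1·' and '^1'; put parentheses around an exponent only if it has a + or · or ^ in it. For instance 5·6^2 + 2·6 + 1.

i=0: 12 = 2^(2 + 1) + 2^2 (b=2); 2→3: 3^(3 + 1) + 3^3 = 108; 108−1 = 107
i=1: 107 = 3^(3 + 1) + 2·3^2 + 2·3 + 2 (b=3); 3→4: 4^(4 + 1) + 2·4^2 + 2·4 + 2 = 1066; 1066−1 = 1065
i=2: 1065 = 4^(4 + 1) + 2·4^2 + 2·4 + 1 (b=4); 4→5: 5^(5 + 1) + 2·5^2 + 2·5 + 1 = 15686; 15686−1 = 15685
i=3: 15685 = 5^(5 + 1) + 2·5^2 + 2·5 (b=5); 5→6: 6^(6 + 1) + 2·6^2 + 2·6 = 280020; 280020−1 = 280019

6^(6 + 1) + 2·6^2 + 6 + 5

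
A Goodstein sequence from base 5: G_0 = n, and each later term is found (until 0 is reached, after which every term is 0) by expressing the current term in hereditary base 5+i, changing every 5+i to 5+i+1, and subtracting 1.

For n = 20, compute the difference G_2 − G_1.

2

i=0: 20 = 4·5 (b=5); 5→6: 4·6 = 24; 24−1 = 23
i=1: 23 = 3·6 + 5 (b=6); 6→7: 3·7 + 5 = 26; 26−1 = 25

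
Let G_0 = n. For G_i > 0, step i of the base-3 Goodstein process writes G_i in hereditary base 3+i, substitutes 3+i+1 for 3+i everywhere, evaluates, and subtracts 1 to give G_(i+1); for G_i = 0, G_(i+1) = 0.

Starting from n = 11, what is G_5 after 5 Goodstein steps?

43

11 —HB3→ 3^2 + 2 —bump→ 4^2 + 2 = 18 —(−1)→ 17
17 —HB4→ 4^2 + 1 —bump→ 5^2 + 1 = 26 —(−1)→ 25
25 —HB5→ 5^2 —bump→ 6^2 = 36 —(−1)→ 35
35 —HB6→ 5·6 + 5 —bump→ 5·7 + 5 = 40 —(−1)→ 39
39 —HB7→ 5·7 + 4 —bump→ 5·8 + 4 = 44 —(−1)→ 43
43 —HB8→ 5·8 + 3 —bump→ 5·9 + 3 = 48 —(−1)→ 47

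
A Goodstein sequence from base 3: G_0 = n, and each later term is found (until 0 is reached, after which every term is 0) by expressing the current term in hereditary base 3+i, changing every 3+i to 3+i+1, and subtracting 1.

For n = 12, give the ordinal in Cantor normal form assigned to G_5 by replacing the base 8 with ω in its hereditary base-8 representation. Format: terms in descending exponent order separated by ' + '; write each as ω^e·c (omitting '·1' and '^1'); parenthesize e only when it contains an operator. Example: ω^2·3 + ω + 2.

step 0: 12 = 3^2 + 3; sub 4 for 3: 4^2 + 4; = 20; G_1 = 20−1 = 19
step 1: 19 = 4^2 + 3; sub 5 for 4: 5^2 + 3; = 28; G_2 = 28−1 = 27
step 2: 27 = 5^2 + 2; sub 6 for 5: 6^2 + 2; = 38; G_3 = 38−1 = 37
step 3: 37 = 6^2 + 1; sub 7 for 6: 7^2 + 1; = 50; G_4 = 50−1 = 49
step 4: 49 = 7^2; sub 8 for 7: 8^2; = 64; G_5 = 64−1 = 63
step 5: 63 = 7·8 + 7; sub 9 for 8: 7·9 + 7; = 70; G_6 = 70−1 = 69

ω·7 + 7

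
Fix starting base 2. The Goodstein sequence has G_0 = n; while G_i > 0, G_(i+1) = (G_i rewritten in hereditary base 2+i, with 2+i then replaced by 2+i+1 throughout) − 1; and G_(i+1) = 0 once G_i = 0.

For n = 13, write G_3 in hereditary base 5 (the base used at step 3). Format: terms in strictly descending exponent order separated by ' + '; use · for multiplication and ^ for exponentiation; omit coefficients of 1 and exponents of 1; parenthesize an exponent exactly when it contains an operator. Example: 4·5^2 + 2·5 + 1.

5^(5 + 1) + 3·5^3 + 3·5^2 + 3·5 + 2

G_0=13  [base 2] 2^(2 + 1) + 2^2 + 1  →[2↦3]→  3^(3 + 1) + 3^3 + 1 = 109  −1 ⇒ G_1=108
G_1=108  [base 3] 3^(3 + 1) + 3^3  →[3↦4]→  4^(4 + 1) + 4^4 = 1280  −1 ⇒ G_2=1279
G_2=1279  [base 4] 4^(4 + 1) + 3·4^3 + 3·4^2 + 3·4 + 3  →[4↦5]→  5^(5 + 1) + 3·5^3 + 3·5^2 + 3·5 + 3 = 16093  −1 ⇒ G_3=16092
G_3=16092  [base 5] 5^(5 + 1) + 3·5^3 + 3·5^2 + 3·5 + 2  →[5↦6]→  6^(6 + 1) + 3·6^3 + 3·6^2 + 3·6 + 2 = 280712  −1 ⇒ G_4=280711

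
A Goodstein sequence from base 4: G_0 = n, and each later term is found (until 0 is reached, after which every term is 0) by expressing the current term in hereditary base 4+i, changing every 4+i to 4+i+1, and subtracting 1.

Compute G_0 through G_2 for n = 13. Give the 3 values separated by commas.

13, 15, 17

(0) 13|_4 = 3·4 + 1 ↦ 3·5 + 1|_5 = 16 ⇒ 15
(1) 15|_5 = 3·5 ↦ 3·6|_6 = 18 ⇒ 17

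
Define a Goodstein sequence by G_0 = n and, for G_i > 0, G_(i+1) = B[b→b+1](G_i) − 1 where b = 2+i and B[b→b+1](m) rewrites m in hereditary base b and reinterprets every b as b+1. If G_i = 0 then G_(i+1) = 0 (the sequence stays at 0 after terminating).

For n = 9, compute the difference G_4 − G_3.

130901

base 2: 9 = 2^(2 + 1) + 1; at 3: 3^(3 + 1) + 1 = 82; next = 81
base 3: 81 = 3^(3 + 1); at 4: 4^(4 + 1) = 1024; next = 1023
base 4: 1023 = 3·4^4 + 3·4^3 + 3·4^2 + 3·4 + 3; at 5: 3·5^5 + 3·5^3 + 3·5^2 + 3·5 + 3 = 9843; next = 9842
base 5: 9842 = 3·5^5 + 3·5^3 + 3·5^2 + 3·5 + 2; at 6: 3·6^6 + 3·6^3 + 3·6^2 + 3·6 + 2 = 140744; next = 140743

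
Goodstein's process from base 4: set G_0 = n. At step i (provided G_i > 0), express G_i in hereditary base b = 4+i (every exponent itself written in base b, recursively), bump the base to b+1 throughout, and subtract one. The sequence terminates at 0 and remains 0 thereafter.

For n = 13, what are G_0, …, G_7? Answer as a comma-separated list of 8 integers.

step 0: 13 = 3·4 + 1; sub 5 for 4: 3·5 + 1; = 16; G_1 = 16−1 = 15
step 1: 15 = 3·5; sub 6 for 5: 3·6; = 18; G_2 = 18−1 = 17
step 2: 17 = 2·6 + 5; sub 7 for 6: 2·7 + 5; = 19; G_3 = 19−1 = 18
step 3: 18 = 2·7 + 4; sub 8 for 7: 2·8 + 4; = 20; G_4 = 20−1 = 19
step 4: 19 = 2·8 + 3; sub 9 for 8: 2·9 + 3; = 21; G_5 = 21−1 = 20
step 5: 20 = 2·9 + 2; sub 10 for 9: 2·10 + 2; = 22; G_6 = 22−1 = 21
step 6: 21 = 2·10 + 1; sub 11 for 10: 2·11 + 1; = 23; G_7 = 23−1 = 22

13, 15, 17, 18, 19, 20, 21, 22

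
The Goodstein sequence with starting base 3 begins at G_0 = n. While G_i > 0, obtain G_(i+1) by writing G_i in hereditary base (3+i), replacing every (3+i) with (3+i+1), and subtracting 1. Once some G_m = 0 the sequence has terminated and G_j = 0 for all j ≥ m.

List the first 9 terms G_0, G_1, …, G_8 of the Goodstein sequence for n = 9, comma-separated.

G_0 = 9. HB_3(9) = 3^2. Bump = 16. G_1 = 15.
G_1 = 15. HB_4(15) = 3·4 + 3. Bump = 18. G_2 = 17.
G_2 = 17. HB_5(17) = 3·5 + 2. Bump = 20. G_3 = 19.
G_3 = 19. HB_6(19) = 3·6 + 1. Bump = 22. G_4 = 21.
G_4 = 21. HB_7(21) = 3·7. Bump = 24. G_5 = 23.
G_5 = 23. HB_8(23) = 2·8 + 7. Bump = 25. G_6 = 24.
G_6 = 24. HB_9(24) = 2·9 + 6. Bump = 26. G_7 = 25.
G_7 = 25. HB_10(25) = 2·10 + 5. Bump = 27. G_8 = 26.

9, 15, 17, 19, 21, 23, 24, 25, 26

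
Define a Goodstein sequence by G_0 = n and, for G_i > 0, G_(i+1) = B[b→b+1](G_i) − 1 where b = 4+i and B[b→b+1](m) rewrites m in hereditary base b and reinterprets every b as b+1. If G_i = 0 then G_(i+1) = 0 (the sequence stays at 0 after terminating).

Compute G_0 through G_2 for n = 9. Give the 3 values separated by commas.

9, 10, 11

G_0=9  [base 4] 2·4 + 1  →[4↦5]→  2·5 + 1 = 11  −1 ⇒ G_1=10
G_1=10  [base 5] 2·5  →[5↦6]→  2·6 = 12  −1 ⇒ G_2=11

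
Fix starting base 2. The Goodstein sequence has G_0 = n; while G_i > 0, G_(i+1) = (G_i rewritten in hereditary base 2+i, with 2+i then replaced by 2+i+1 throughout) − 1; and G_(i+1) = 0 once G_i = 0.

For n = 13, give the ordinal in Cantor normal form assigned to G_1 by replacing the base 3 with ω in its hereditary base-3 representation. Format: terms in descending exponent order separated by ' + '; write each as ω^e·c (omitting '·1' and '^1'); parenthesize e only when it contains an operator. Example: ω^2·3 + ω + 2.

i=0: 13 = 2^(2 + 1) + 2^2 + 1 (b=2); 2→3: 3^(3 + 1) + 3^3 + 1 = 109; 109−1 = 108
i=1: 108 = 3^(3 + 1) + 3^3 (b=3); 3→4: 4^(4 + 1) + 4^4 = 1280; 1280−1 = 1279

ω^(ω + 1) + ω^ω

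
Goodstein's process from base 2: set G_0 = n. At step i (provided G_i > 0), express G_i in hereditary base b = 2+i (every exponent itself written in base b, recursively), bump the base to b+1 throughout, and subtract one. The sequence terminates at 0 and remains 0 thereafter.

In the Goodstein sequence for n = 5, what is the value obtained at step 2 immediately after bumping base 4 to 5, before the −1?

base 2: 5 = 2^2 + 1; at 3: 3^3 + 1 = 28; next = 27
base 3: 27 = 3^3; at 4: 4^4 = 256; next = 255
base 4: 255 = 3·4^3 + 3·4^2 + 3·4 + 3; at 5: 3·5^3 + 3·5^2 + 3·5 + 3 = 468; next = 467

468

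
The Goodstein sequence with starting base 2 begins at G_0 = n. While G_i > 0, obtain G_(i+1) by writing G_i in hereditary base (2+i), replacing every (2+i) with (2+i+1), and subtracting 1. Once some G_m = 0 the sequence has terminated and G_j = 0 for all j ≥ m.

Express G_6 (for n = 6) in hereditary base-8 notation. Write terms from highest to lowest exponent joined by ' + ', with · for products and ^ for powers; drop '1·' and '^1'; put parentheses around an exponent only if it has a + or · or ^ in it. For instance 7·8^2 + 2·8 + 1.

G_0 = 6. HB_2(6) = 2^2 + 2. Bump = 30. G_1 = 29.
G_1 = 29. HB_3(29) = 3^3 + 2. Bump = 258. G_2 = 257.
G_2 = 257. HB_4(257) = 4^4 + 1. Bump = 3126. G_3 = 3125.
G_3 = 3125. HB_5(3125) = 5^5. Bump = 46656. G_4 = 46655.
G_4 = 46655. HB_6(46655) = 5·6^5 + 5·6^4 + 5·6^3 + 5·6^2 + 5·6 + 5. Bump = 98040. G_5 = 98039.
G_5 = 98039. HB_7(98039) = 5·7^5 + 5·7^4 + 5·7^3 + 5·7^2 + 5·7 + 4. Bump = 187244. G_6 = 187243.
G_6 = 187243. HB_8(187243) = 5·8^5 + 5·8^4 + 5·8^3 + 5·8^2 + 5·8 + 3. Bump = 332148. G_7 = 332147.

5·8^5 + 5·8^4 + 5·8^3 + 5·8^2 + 5·8 + 3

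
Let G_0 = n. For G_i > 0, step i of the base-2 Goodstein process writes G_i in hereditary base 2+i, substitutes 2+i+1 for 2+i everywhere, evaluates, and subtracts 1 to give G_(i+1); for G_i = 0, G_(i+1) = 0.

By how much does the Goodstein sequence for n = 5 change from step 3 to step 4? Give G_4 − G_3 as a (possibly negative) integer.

G_0=5  [base 2] 2^2 + 1  →[2↦3]→  3^3 + 1 = 28  −1 ⇒ G_1=27
G_1=27  [base 3] 3^3  →[3↦4]→  4^4 = 256  −1 ⇒ G_2=255
G_2=255  [base 4] 3·4^3 + 3·4^2 + 3·4 + 3  →[4↦5]→  3·5^3 + 3·5^2 + 3·5 + 3 = 468  −1 ⇒ G_3=467
G_3=467  [base 5] 3·5^3 + 3·5^2 + 3·5 + 2  →[5↦6]→  3·6^3 + 3·6^2 + 3·6 + 2 = 776  −1 ⇒ G_4=775

308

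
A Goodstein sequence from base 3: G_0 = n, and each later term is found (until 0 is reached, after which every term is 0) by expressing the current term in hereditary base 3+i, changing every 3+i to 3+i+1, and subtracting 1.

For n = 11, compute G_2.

[0] 11 ≡ 3^2 + 2 (base 3). Lift 4: 18. −1: 17.
[1] 17 ≡ 4^2 + 1 (base 4). Lift 5: 26. −1: 25.

25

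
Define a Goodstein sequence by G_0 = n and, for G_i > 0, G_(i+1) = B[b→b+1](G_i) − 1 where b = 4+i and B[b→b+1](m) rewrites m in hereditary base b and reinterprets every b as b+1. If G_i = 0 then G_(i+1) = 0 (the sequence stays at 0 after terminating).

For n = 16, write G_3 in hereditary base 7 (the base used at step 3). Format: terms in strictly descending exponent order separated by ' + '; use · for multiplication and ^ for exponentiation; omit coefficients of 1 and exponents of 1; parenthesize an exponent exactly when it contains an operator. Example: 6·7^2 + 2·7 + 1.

4·7 + 2

G_0 = 16. HB_4(16) = 4^2. Bump = 25. G_1 = 24.
G_1 = 24. HB_5(24) = 4·5 + 4. Bump = 28. G_2 = 27.
G_2 = 27. HB_6(27) = 4·6 + 3. Bump = 31. G_3 = 30.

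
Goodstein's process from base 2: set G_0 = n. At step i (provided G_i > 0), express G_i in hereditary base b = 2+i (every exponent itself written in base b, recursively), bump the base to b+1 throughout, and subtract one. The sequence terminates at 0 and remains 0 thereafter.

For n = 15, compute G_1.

G_0=15  [base 2] 2^(2 + 1) + 2^2 + 2 + 1  →[2↦3]→  3^(3 + 1) + 3^3 + 3 + 1 = 112  −1 ⇒ G_1=111
G_1=111  [base 3] 3^(3 + 1) + 3^3 + 3  →[3↦4]→  4^(4 + 1) + 4^4 + 4 = 1284  −1 ⇒ G_2=1283

111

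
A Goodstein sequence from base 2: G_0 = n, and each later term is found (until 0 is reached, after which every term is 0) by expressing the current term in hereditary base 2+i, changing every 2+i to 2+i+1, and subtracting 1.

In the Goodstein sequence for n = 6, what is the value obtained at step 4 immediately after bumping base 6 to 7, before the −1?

98040

G_0=6  [base 2] 2^2 + 2  →[2↦3]→  3^3 + 3 = 30  −1 ⇒ G_1=29
G_1=29  [base 3] 3^3 + 2  →[3↦4]→  4^4 + 2 = 258  −1 ⇒ G_2=257
G_2=257  [base 4] 4^4 + 1  →[4↦5]→  5^5 + 1 = 3126  −1 ⇒ G_3=3125
G_3=3125  [base 5] 5^5  →[5↦6]→  6^6 = 46656  −1 ⇒ G_4=46655
G_4=46655  [base 6] 5·6^5 + 5·6^4 + 5·6^3 + 5·6^2 + 5·6 + 5  →[6↦7]→  5·7^5 + 5·7^4 + 5·7^3 + 5·7^2 + 5·7 + 5 = 98040  −1 ⇒ G_5=98039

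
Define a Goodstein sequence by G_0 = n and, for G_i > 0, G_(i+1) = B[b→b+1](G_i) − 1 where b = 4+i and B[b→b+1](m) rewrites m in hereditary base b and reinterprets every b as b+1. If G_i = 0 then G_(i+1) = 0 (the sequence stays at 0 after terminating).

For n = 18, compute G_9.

78

G_0 = 18. HB_4(18) = 4^2 + 2. Bump = 27. G_1 = 26.
G_1 = 26. HB_5(26) = 5^2 + 1. Bump = 37. G_2 = 36.
G_2 = 36. HB_6(36) = 6^2. Bump = 49. G_3 = 48.
G_3 = 48. HB_7(48) = 6·7 + 6. Bump = 54. G_4 = 53.
G_4 = 53. HB_8(53) = 6·8 + 5. Bump = 59. G_5 = 58.
G_5 = 58. HB_9(58) = 6·9 + 4. Bump = 64. G_6 = 63.
G_6 = 63. HB_10(63) = 6·10 + 3. Bump = 69. G_7 = 68.
G_7 = 68. HB_11(68) = 6·11 + 2. Bump = 74. G_8 = 73.
G_8 = 73. HB_12(73) = 6·12 + 1. Bump = 79. G_9 = 78.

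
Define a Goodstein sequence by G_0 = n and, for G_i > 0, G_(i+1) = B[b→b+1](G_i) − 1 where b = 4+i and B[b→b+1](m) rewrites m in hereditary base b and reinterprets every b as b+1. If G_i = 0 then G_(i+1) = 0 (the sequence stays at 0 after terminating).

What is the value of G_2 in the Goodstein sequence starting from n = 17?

35

G_0=17  [base 4] 4^2 + 1  →[4↦5]→  5^2 + 1 = 26  −1 ⇒ G_1=25
G_1=25  [base 5] 5^2  →[5↦6]→  6^2 = 36  −1 ⇒ G_2=35
G_2=35  [base 6] 5·6 + 5  →[6↦7]→  5·7 + 5 = 40  −1 ⇒ G_3=39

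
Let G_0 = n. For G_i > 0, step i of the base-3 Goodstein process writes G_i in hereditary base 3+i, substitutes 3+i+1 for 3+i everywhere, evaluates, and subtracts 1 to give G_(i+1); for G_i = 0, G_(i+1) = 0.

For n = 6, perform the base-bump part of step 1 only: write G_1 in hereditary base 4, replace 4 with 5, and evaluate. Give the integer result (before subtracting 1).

G_0=6  [base 3] 2·3  →[3↦4]→  2·4 = 8  −1 ⇒ G_1=7
G_1=7  [base 4] 4 + 3  →[4↦5]→  5 + 3 = 8  −1 ⇒ G_2=7

8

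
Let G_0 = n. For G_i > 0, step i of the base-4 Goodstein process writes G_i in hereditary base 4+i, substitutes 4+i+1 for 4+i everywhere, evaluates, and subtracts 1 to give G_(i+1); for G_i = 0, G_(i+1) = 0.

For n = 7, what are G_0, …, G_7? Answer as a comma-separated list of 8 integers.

7, 7, 7, 7, 7, 6, 5, 4

i=0: 7 = 4 + 3 (b=4); 4→5: 5 + 3 = 8; 8−1 = 7
i=1: 7 = 5 + 2 (b=5); 5→6: 6 + 2 = 8; 8−1 = 7
i=2: 7 = 6 + 1 (b=6); 6→7: 7 + 1 = 8; 8−1 = 7
i=3: 7 = 7 (b=7); 7→8: 8 = 8; 8−1 = 7
i=4: 7 = 7 (b=8); 8→9: 7 = 7; 7−1 = 6
i=5: 6 = 6 (b=9); 9→10: 6 = 6; 6−1 = 5
i=6: 5 = 5 (b=10); 10→11: 5 = 5; 5−1 = 4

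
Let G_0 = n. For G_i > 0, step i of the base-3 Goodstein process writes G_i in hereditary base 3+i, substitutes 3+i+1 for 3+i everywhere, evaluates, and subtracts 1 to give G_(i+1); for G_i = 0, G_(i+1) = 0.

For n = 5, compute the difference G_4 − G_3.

-1

step 0: 5 = 3 + 2; sub 4 for 3: 4 + 2; = 6; G_1 = 6−1 = 5
step 1: 5 = 4 + 1; sub 5 for 4: 5 + 1; = 6; G_2 = 6−1 = 5
step 2: 5 = 5; sub 6 for 5: 6; = 6; G_3 = 6−1 = 5
step 3: 5 = 5; sub 7 for 6: 5; = 5; G_4 = 5−1 = 4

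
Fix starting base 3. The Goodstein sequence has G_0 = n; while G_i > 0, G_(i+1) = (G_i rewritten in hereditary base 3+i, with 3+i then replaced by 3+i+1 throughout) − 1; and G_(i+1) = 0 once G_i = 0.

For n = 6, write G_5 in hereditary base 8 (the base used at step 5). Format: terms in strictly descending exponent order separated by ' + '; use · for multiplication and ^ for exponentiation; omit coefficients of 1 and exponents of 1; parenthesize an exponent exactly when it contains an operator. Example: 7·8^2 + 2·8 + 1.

7

G_0 = 6. HB_3(6) = 2·3. Bump = 8. G_1 = 7.
G_1 = 7. HB_4(7) = 4 + 3. Bump = 8. G_2 = 7.
G_2 = 7. HB_5(7) = 5 + 2. Bump = 8. G_3 = 7.
G_3 = 7. HB_6(7) = 6 + 1. Bump = 8. G_4 = 7.
G_4 = 7. HB_7(7) = 7. Bump = 8. G_5 = 7.
G_5 = 7. HB_8(7) = 7. Bump = 7. G_6 = 6.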